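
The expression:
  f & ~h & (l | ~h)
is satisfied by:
  {f: True, h: False}


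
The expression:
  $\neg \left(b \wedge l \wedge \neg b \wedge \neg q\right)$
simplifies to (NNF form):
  $\text{True}$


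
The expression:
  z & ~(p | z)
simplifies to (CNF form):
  False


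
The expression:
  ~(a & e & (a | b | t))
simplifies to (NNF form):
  ~a | ~e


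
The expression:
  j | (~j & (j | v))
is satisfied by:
  {v: True, j: True}
  {v: True, j: False}
  {j: True, v: False}


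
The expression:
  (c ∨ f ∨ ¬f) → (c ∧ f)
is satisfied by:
  {c: True, f: True}


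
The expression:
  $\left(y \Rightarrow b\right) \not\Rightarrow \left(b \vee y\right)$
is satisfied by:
  {y: False, b: False}


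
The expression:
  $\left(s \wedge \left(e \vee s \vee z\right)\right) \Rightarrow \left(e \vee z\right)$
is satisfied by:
  {z: True, e: True, s: False}
  {z: True, s: False, e: False}
  {e: True, s: False, z: False}
  {e: False, s: False, z: False}
  {z: True, e: True, s: True}
  {z: True, s: True, e: False}
  {e: True, s: True, z: False}


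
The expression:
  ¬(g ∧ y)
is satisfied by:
  {g: False, y: False}
  {y: True, g: False}
  {g: True, y: False}


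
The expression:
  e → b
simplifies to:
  b ∨ ¬e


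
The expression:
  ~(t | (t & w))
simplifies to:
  ~t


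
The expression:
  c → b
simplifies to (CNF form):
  b ∨ ¬c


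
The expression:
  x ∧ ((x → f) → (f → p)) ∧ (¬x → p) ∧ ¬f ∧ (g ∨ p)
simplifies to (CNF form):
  x ∧ ¬f ∧ (g ∨ p)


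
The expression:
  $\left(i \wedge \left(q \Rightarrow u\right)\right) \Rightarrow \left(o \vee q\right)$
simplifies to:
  $o \vee q \vee \neg i$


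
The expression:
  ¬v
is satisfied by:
  {v: False}


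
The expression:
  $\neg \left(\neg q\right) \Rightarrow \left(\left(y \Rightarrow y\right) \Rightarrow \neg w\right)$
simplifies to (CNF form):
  $\neg q \vee \neg w$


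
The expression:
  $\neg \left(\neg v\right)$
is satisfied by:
  {v: True}


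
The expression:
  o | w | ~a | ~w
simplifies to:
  True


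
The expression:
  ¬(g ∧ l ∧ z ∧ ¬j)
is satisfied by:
  {j: True, l: False, z: False, g: False}
  {j: False, l: False, z: False, g: False}
  {j: True, g: True, l: False, z: False}
  {g: True, j: False, l: False, z: False}
  {j: True, z: True, g: False, l: False}
  {z: True, g: False, l: False, j: False}
  {j: True, g: True, z: True, l: False}
  {g: True, z: True, j: False, l: False}
  {j: True, l: True, g: False, z: False}
  {l: True, g: False, z: False, j: False}
  {j: True, g: True, l: True, z: False}
  {g: True, l: True, j: False, z: False}
  {j: True, z: True, l: True, g: False}
  {z: True, l: True, g: False, j: False}
  {j: True, g: True, z: True, l: True}


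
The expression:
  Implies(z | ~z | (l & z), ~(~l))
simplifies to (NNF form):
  l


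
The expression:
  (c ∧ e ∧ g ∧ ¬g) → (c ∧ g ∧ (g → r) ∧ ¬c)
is always true.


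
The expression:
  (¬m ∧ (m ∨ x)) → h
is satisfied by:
  {m: True, h: True, x: False}
  {m: True, h: False, x: False}
  {h: True, m: False, x: False}
  {m: False, h: False, x: False}
  {x: True, m: True, h: True}
  {x: True, m: True, h: False}
  {x: True, h: True, m: False}


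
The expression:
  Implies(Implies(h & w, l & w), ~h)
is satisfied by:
  {w: True, h: False, l: False}
  {w: False, h: False, l: False}
  {l: True, w: True, h: False}
  {l: True, w: False, h: False}
  {h: True, w: True, l: False}


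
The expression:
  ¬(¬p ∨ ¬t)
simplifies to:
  p ∧ t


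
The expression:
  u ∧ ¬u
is never true.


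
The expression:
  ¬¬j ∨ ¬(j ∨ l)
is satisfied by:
  {j: True, l: False}
  {l: False, j: False}
  {l: True, j: True}


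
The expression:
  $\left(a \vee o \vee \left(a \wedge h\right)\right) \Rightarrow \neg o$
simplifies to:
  $\neg o$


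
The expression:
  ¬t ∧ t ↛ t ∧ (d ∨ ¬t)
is never true.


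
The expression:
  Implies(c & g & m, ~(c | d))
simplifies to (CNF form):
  ~c | ~g | ~m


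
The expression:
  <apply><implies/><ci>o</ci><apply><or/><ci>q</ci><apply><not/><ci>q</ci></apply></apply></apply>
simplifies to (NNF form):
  <true/>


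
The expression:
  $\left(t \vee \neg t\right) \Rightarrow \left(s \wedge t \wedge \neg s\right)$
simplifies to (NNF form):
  $\text{False}$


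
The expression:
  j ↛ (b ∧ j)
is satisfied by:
  {j: True, b: False}


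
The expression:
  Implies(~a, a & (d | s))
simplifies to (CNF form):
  a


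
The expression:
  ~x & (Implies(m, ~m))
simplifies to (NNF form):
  ~m & ~x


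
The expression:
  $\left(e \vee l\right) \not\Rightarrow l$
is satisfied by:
  {e: True, l: False}


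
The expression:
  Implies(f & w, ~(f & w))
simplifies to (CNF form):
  ~f | ~w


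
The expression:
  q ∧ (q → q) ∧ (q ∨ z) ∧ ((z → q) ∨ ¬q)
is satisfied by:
  {q: True}


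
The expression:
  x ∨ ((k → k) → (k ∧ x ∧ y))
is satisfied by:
  {x: True}


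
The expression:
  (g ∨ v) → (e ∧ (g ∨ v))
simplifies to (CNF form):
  (e ∨ ¬g) ∧ (e ∨ ¬v)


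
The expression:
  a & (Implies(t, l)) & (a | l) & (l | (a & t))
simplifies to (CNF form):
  a & l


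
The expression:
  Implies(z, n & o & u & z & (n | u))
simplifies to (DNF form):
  ~z | (n & o & u)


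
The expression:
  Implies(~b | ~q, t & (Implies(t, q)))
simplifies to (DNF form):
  (b & q) | (q & t)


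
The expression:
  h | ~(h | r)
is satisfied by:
  {h: True, r: False}
  {r: False, h: False}
  {r: True, h: True}


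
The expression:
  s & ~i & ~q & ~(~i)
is never true.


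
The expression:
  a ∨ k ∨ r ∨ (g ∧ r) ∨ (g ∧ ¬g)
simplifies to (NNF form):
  a ∨ k ∨ r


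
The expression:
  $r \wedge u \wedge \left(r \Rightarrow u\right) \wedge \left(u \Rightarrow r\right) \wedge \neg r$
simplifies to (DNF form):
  $\text{False}$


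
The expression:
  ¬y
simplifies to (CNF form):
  ¬y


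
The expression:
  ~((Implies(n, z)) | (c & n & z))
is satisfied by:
  {n: True, z: False}


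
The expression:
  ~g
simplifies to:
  ~g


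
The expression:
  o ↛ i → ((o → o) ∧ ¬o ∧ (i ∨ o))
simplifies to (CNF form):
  i ∨ ¬o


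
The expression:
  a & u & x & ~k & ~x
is never true.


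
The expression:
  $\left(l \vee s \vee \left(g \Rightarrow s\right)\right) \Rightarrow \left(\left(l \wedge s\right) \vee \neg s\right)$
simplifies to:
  $l \vee \neg s$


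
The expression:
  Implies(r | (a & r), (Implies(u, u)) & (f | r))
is always true.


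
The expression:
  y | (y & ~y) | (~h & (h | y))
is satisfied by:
  {y: True}


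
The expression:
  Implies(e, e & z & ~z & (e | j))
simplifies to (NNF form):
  ~e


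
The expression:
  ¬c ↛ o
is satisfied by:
  {o: False, c: False}


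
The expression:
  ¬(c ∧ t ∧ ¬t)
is always true.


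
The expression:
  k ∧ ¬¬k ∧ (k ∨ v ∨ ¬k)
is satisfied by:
  {k: True}


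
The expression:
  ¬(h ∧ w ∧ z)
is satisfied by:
  {w: False, z: False, h: False}
  {h: True, w: False, z: False}
  {z: True, w: False, h: False}
  {h: True, z: True, w: False}
  {w: True, h: False, z: False}
  {h: True, w: True, z: False}
  {z: True, w: True, h: False}


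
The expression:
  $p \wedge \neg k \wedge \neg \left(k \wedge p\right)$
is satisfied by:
  {p: True, k: False}


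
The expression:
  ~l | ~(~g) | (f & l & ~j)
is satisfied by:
  {g: True, f: True, j: False, l: False}
  {g: True, j: False, l: False, f: False}
  {g: True, f: True, j: True, l: False}
  {g: True, j: True, l: False, f: False}
  {f: True, j: False, l: False, g: False}
  {f: False, j: False, l: False, g: False}
  {f: True, j: True, l: False, g: False}
  {j: True, f: False, l: False, g: False}
  {f: True, l: True, g: True, j: False}
  {l: True, g: True, f: False, j: False}
  {f: True, l: True, g: True, j: True}
  {l: True, g: True, j: True, f: False}
  {l: True, f: True, g: False, j: False}


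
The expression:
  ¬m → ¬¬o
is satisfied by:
  {o: True, m: True}
  {o: True, m: False}
  {m: True, o: False}


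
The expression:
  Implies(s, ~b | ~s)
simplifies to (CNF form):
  ~b | ~s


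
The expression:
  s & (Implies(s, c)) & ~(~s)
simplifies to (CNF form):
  c & s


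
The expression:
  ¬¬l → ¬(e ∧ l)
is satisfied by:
  {l: False, e: False}
  {e: True, l: False}
  {l: True, e: False}


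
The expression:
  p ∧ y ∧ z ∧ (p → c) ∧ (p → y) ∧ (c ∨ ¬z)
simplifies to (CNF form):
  c ∧ p ∧ y ∧ z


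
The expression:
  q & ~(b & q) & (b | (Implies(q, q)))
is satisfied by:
  {q: True, b: False}


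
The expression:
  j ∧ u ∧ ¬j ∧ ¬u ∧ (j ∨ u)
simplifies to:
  False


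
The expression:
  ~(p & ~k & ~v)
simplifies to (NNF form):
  k | v | ~p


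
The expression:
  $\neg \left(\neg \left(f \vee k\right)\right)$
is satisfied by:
  {k: True, f: True}
  {k: True, f: False}
  {f: True, k: False}


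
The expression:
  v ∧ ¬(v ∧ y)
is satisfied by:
  {v: True, y: False}


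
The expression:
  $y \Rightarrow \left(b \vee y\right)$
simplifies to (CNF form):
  $\text{True}$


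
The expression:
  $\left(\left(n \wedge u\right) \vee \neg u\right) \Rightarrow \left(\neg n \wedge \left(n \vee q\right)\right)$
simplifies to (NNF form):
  $\neg n \wedge \left(q \vee u\right)$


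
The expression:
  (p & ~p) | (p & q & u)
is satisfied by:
  {p: True, u: True, q: True}


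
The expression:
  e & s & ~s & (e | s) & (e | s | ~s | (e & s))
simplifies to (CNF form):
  False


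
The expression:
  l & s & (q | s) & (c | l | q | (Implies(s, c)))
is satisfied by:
  {s: True, l: True}


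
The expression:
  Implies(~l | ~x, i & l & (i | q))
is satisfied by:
  {i: True, x: True, l: True}
  {i: True, l: True, x: False}
  {x: True, l: True, i: False}


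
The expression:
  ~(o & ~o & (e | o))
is always true.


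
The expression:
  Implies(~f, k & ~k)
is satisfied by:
  {f: True}


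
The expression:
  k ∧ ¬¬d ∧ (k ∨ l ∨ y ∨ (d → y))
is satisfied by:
  {d: True, k: True}


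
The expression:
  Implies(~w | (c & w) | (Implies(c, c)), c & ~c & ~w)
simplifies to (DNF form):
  False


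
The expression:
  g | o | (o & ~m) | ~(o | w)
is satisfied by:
  {o: True, g: True, w: False}
  {o: True, w: False, g: False}
  {g: True, w: False, o: False}
  {g: False, w: False, o: False}
  {o: True, g: True, w: True}
  {o: True, w: True, g: False}
  {g: True, w: True, o: False}


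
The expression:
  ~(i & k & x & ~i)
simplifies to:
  True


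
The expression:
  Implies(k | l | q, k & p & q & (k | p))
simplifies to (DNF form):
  (k & p & q) | (k & p & ~k) | (k & q & ~q) | (k & ~k & ~q) | (q & ~l & ~q) | (k & p & q & ~l) | (k & p & q & ~q) | (~k & ~l & ~q) | (k & p & ~k & ~l) | (k & p & ~k & ~q) | (k & q & ~l & ~q) | (p & q & ~l & ~q) | (k & ~k & ~l & ~q) | (p & ~k & ~l & ~q)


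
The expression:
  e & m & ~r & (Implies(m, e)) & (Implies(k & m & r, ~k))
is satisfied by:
  {m: True, e: True, r: False}


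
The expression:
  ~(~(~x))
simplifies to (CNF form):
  ~x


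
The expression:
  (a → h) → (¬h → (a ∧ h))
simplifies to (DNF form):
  a ∨ h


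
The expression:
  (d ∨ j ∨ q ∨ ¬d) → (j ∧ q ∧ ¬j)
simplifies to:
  False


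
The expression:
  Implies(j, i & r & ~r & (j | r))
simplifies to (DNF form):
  ~j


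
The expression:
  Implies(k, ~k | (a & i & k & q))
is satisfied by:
  {q: True, a: True, i: True, k: False}
  {q: True, a: True, i: False, k: False}
  {q: True, i: True, a: False, k: False}
  {q: True, i: False, a: False, k: False}
  {a: True, i: True, q: False, k: False}
  {a: True, q: False, i: False, k: False}
  {a: False, i: True, q: False, k: False}
  {a: False, q: False, i: False, k: False}
  {q: True, k: True, a: True, i: True}


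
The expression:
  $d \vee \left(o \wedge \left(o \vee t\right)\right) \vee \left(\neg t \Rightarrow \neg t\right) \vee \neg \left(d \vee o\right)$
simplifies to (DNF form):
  $\text{True}$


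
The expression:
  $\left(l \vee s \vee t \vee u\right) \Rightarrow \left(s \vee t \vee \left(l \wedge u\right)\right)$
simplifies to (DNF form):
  $s \vee t \vee \left(l \wedge u\right) \vee \left(\neg l \wedge \neg u\right)$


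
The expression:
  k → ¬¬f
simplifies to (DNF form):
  f ∨ ¬k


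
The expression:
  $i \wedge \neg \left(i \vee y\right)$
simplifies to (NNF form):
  $\text{False}$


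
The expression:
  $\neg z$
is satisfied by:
  {z: False}


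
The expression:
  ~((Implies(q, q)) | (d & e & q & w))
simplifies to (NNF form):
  False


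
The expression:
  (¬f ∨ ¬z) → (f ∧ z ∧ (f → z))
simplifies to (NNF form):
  f ∧ z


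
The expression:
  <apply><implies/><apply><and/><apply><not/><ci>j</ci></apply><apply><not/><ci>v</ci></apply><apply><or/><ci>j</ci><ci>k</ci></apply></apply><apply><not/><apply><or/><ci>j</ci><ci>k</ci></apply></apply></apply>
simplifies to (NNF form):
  <apply><or/><ci>j</ci><ci>v</ci><apply><not/><ci>k</ci></apply></apply>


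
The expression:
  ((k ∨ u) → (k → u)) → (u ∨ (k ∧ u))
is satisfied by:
  {k: True, u: True}
  {k: True, u: False}
  {u: True, k: False}


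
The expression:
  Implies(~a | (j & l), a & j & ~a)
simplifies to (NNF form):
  a & (~j | ~l)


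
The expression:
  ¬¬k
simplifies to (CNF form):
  k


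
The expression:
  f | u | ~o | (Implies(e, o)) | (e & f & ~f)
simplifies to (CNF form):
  True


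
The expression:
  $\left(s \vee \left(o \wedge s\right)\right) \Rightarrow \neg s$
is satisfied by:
  {s: False}


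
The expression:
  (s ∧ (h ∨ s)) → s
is always true.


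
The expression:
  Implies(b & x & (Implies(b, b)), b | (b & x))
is always true.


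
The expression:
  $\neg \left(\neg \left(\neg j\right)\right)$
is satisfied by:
  {j: False}


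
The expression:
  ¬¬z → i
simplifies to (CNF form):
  i ∨ ¬z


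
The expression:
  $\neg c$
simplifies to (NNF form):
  $\neg c$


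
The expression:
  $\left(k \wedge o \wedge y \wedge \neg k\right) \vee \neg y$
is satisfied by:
  {y: False}


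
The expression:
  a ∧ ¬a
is never true.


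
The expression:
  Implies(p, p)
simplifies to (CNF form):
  True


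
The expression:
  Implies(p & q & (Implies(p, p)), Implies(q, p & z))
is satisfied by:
  {z: True, p: False, q: False}
  {p: False, q: False, z: False}
  {z: True, q: True, p: False}
  {q: True, p: False, z: False}
  {z: True, p: True, q: False}
  {p: True, z: False, q: False}
  {z: True, q: True, p: True}


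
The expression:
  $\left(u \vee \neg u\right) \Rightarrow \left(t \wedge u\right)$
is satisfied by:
  {t: True, u: True}


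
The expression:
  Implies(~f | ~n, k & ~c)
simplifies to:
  (f | k) & (k | n) & (f | ~c) & (n | ~c)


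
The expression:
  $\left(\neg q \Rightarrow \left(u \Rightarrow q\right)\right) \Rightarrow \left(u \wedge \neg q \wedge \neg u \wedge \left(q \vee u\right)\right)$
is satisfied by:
  {u: True, q: False}


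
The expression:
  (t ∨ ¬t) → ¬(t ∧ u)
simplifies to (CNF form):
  ¬t ∨ ¬u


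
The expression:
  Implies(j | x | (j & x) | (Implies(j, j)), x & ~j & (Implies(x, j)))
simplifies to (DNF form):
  False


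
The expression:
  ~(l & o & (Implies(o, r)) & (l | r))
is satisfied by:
  {l: False, o: False, r: False}
  {r: True, l: False, o: False}
  {o: True, l: False, r: False}
  {r: True, o: True, l: False}
  {l: True, r: False, o: False}
  {r: True, l: True, o: False}
  {o: True, l: True, r: False}


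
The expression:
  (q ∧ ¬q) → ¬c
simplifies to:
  True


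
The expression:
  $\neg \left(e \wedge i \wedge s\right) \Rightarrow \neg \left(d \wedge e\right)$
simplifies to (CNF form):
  $\left(i \vee \neg d \vee \neg e\right) \wedge \left(s \vee \neg d \vee \neg e\right)$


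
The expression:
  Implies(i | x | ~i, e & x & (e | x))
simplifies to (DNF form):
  e & x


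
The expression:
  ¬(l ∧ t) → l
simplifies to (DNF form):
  l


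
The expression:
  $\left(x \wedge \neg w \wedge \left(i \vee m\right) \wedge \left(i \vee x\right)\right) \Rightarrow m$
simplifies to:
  $m \vee w \vee \neg i \vee \neg x$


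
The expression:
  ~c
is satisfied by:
  {c: False}


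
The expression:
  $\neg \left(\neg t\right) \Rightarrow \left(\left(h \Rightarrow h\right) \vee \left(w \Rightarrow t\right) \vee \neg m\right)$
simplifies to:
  $\text{True}$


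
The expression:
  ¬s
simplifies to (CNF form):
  ¬s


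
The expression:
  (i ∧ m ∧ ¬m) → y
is always true.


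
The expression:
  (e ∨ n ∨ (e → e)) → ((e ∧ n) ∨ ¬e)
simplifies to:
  n ∨ ¬e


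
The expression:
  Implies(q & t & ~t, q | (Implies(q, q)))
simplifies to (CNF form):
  True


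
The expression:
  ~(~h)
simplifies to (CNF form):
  h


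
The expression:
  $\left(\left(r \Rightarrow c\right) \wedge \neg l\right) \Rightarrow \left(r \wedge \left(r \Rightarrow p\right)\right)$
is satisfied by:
  {r: True, l: True, p: True, c: False}
  {r: True, l: True, p: False, c: False}
  {r: True, l: True, c: True, p: True}
  {r: True, l: True, c: True, p: False}
  {l: True, p: True, c: False, r: False}
  {l: True, p: False, c: False, r: False}
  {l: True, c: True, p: True, r: False}
  {l: True, c: True, p: False, r: False}
  {r: True, p: True, c: False, l: False}
  {r: True, p: False, c: False, l: False}
  {r: True, c: True, p: True, l: False}


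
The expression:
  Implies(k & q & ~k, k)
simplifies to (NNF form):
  True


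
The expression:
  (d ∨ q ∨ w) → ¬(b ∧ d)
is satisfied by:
  {d: False, b: False}
  {b: True, d: False}
  {d: True, b: False}


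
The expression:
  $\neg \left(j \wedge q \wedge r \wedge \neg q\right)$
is always true.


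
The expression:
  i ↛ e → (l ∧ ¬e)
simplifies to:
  e ∨ l ∨ ¬i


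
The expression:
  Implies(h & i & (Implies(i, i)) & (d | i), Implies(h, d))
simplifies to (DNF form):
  d | ~h | ~i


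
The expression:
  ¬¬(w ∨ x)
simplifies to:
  w ∨ x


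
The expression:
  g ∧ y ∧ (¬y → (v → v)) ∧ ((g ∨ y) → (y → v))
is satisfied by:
  {g: True, y: True, v: True}


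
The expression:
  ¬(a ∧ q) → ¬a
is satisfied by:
  {q: True, a: False}
  {a: False, q: False}
  {a: True, q: True}


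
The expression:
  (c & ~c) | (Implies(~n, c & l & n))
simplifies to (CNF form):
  n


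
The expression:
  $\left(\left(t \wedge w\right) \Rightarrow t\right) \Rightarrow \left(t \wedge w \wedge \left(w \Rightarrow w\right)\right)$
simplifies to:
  $t \wedge w$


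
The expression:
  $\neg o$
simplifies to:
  $\neg o$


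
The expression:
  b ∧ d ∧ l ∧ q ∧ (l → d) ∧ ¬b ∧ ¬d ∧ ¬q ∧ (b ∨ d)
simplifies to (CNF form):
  False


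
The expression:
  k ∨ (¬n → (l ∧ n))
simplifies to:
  k ∨ n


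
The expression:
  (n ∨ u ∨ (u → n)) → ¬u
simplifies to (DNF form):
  ¬u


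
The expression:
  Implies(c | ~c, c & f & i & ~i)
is never true.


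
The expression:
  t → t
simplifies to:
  True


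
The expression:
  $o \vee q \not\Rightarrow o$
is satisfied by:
  {q: True, o: True}
  {q: True, o: False}
  {o: True, q: False}


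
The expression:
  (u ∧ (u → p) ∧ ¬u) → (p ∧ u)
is always true.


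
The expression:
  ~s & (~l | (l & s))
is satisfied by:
  {l: False, s: False}


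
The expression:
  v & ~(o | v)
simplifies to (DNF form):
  False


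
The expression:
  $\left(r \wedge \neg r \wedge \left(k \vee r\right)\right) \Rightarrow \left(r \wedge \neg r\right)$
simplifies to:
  $\text{True}$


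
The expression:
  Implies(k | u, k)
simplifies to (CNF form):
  k | ~u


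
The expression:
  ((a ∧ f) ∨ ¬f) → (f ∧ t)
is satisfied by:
  {t: True, f: True, a: False}
  {f: True, a: False, t: False}
  {a: True, t: True, f: True}


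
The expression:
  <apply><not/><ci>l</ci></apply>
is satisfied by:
  {l: False}


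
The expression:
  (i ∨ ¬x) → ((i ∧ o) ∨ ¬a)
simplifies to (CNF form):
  (i ∨ x ∨ ¬a) ∧ (i ∨ ¬a ∨ ¬i) ∧ (o ∨ x ∨ ¬a) ∧ (o ∨ ¬a ∨ ¬i)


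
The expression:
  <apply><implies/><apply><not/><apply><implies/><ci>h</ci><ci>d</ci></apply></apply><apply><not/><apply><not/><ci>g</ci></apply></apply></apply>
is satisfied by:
  {d: True, g: True, h: False}
  {d: True, h: False, g: False}
  {g: True, h: False, d: False}
  {g: False, h: False, d: False}
  {d: True, g: True, h: True}
  {d: True, h: True, g: False}
  {g: True, h: True, d: False}


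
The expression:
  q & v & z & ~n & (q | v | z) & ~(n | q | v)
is never true.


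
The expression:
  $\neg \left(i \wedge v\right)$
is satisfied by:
  {v: False, i: False}
  {i: True, v: False}
  {v: True, i: False}


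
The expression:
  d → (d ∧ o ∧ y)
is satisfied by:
  {y: True, o: True, d: False}
  {y: True, o: False, d: False}
  {o: True, y: False, d: False}
  {y: False, o: False, d: False}
  {y: True, d: True, o: True}


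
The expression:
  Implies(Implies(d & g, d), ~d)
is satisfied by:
  {d: False}


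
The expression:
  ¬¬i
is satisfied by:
  {i: True}


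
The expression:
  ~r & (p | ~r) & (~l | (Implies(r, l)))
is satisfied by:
  {r: False}


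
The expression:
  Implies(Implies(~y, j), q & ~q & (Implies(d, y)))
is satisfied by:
  {y: False, j: False}


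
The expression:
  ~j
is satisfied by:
  {j: False}


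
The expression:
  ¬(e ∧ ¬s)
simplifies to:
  s ∨ ¬e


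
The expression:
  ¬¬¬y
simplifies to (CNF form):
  ¬y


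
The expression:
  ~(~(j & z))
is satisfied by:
  {z: True, j: True}


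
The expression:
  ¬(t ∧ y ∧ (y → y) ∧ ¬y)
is always true.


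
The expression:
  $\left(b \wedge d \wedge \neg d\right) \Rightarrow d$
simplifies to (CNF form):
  $\text{True}$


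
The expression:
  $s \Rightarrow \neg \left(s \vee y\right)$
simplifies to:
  $\neg s$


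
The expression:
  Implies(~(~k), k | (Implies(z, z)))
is always true.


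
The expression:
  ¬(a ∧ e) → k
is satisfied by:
  {k: True, e: True, a: True}
  {k: True, e: True, a: False}
  {k: True, a: True, e: False}
  {k: True, a: False, e: False}
  {e: True, a: True, k: False}


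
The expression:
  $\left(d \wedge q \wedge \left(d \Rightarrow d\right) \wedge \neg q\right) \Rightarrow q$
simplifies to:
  $\text{True}$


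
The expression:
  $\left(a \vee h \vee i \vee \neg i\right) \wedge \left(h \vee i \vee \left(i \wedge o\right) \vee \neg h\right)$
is always true.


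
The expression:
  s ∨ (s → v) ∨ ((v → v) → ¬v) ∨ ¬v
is always true.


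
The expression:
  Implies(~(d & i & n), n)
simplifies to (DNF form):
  n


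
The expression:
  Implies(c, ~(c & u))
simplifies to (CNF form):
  ~c | ~u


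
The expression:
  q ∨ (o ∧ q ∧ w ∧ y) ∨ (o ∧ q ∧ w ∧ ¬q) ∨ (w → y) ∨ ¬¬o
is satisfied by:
  {y: True, q: True, o: True, w: False}
  {y: True, q: True, o: False, w: False}
  {y: True, o: True, q: False, w: False}
  {y: True, o: False, q: False, w: False}
  {q: True, o: True, y: False, w: False}
  {q: True, o: False, y: False, w: False}
  {o: True, y: False, q: False, w: False}
  {o: False, y: False, q: False, w: False}
  {w: True, y: True, q: True, o: True}
  {w: True, y: True, q: True, o: False}
  {w: True, y: True, o: True, q: False}
  {w: True, y: True, o: False, q: False}
  {w: True, q: True, o: True, y: False}
  {w: True, q: True, o: False, y: False}
  {w: True, o: True, q: False, y: False}


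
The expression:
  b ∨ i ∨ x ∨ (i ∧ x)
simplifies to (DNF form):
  b ∨ i ∨ x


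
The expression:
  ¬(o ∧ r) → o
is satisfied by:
  {o: True}


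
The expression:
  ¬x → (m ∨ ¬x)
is always true.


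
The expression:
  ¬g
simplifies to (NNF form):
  ¬g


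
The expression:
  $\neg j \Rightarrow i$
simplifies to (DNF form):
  $i \vee j$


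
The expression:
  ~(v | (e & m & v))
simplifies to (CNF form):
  ~v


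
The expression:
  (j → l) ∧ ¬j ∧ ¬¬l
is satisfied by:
  {l: True, j: False}


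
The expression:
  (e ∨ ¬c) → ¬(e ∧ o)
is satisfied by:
  {e: False, o: False}
  {o: True, e: False}
  {e: True, o: False}


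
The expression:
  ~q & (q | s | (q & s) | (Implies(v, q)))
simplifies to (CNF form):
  ~q & (s | ~v)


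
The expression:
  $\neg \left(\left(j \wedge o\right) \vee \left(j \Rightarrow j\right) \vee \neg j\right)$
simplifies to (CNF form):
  $\text{False}$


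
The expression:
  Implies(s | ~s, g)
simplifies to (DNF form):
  g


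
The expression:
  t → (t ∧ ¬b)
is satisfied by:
  {t: False, b: False}
  {b: True, t: False}
  {t: True, b: False}


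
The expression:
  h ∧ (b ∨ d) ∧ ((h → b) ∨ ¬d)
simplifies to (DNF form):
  b ∧ h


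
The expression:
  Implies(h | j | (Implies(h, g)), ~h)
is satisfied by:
  {h: False}


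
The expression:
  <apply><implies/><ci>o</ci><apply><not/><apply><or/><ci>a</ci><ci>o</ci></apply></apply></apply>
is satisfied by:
  {o: False}


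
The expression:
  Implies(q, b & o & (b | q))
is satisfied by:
  {o: True, b: True, q: False}
  {o: True, b: False, q: False}
  {b: True, o: False, q: False}
  {o: False, b: False, q: False}
  {o: True, q: True, b: True}


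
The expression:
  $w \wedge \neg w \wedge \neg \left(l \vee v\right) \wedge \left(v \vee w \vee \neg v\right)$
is never true.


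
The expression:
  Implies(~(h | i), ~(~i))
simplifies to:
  h | i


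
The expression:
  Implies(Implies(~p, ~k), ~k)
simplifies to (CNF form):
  ~k | ~p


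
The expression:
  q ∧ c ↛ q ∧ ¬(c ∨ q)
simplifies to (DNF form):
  False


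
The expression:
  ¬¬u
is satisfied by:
  {u: True}


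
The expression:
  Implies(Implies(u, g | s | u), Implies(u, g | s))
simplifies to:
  g | s | ~u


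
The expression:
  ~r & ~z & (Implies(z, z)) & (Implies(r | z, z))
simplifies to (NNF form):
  ~r & ~z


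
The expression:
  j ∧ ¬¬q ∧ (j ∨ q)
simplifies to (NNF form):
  j ∧ q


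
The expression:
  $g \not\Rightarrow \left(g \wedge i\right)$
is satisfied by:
  {g: True, i: False}


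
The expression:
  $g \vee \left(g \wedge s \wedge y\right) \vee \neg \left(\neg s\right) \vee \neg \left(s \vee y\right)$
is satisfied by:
  {g: True, s: True, y: False}
  {g: True, s: False, y: False}
  {s: True, g: False, y: False}
  {g: False, s: False, y: False}
  {y: True, g: True, s: True}
  {y: True, g: True, s: False}
  {y: True, s: True, g: False}


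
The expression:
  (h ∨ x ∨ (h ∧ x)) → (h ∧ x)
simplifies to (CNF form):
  (h ∨ ¬h) ∧ (h ∨ ¬x) ∧ (x ∨ ¬h) ∧ (x ∨ ¬x)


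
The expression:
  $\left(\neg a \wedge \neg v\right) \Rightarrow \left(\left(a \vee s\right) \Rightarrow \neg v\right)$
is always true.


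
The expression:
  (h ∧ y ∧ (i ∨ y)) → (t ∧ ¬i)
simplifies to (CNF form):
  (t ∨ ¬h ∨ ¬y) ∧ (¬h ∨ ¬i ∨ ¬y)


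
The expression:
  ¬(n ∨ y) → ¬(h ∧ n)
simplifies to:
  True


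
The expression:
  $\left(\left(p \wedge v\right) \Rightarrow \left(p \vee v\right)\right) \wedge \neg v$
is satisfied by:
  {v: False}


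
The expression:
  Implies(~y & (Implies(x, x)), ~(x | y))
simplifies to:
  y | ~x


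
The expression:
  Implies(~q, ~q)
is always true.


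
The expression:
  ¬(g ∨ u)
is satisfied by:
  {g: False, u: False}


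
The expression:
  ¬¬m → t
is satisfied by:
  {t: True, m: False}
  {m: False, t: False}
  {m: True, t: True}


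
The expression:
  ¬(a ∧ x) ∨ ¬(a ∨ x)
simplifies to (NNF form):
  ¬a ∨ ¬x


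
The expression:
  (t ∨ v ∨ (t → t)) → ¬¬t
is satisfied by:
  {t: True}


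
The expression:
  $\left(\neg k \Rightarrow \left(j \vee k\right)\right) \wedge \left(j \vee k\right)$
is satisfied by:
  {k: True, j: True}
  {k: True, j: False}
  {j: True, k: False}


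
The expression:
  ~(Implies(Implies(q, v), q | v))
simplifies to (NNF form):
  ~q & ~v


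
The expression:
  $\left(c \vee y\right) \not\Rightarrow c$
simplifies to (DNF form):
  $y \wedge \neg c$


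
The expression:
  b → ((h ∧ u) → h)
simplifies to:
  True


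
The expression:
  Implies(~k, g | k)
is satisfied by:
  {k: True, g: True}
  {k: True, g: False}
  {g: True, k: False}


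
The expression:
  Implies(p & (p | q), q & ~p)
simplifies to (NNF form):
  ~p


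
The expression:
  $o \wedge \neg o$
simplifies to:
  $\text{False}$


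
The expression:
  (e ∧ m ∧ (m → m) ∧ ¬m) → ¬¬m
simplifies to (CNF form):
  True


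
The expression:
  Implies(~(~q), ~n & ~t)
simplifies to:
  ~q | (~n & ~t)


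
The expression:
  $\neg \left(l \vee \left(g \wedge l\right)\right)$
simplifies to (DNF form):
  $\neg l$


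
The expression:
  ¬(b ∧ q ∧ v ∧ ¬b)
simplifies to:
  True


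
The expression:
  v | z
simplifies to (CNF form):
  v | z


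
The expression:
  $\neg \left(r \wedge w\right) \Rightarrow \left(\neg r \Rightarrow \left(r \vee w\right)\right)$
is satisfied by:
  {r: True, w: True}
  {r: True, w: False}
  {w: True, r: False}


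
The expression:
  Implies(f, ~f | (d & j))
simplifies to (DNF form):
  ~f | (d & j)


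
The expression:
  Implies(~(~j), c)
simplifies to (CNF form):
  c | ~j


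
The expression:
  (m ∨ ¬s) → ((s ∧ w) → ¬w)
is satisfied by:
  {s: False, m: False, w: False}
  {w: True, s: False, m: False}
  {m: True, s: False, w: False}
  {w: True, m: True, s: False}
  {s: True, w: False, m: False}
  {w: True, s: True, m: False}
  {m: True, s: True, w: False}


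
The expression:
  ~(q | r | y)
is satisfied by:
  {q: False, y: False, r: False}


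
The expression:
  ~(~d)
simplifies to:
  d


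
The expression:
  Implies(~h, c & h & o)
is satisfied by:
  {h: True}


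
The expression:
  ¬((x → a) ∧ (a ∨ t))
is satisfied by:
  {x: True, t: False, a: False}
  {t: False, a: False, x: False}
  {x: True, t: True, a: False}


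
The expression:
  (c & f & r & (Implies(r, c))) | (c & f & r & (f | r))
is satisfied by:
  {r: True, c: True, f: True}


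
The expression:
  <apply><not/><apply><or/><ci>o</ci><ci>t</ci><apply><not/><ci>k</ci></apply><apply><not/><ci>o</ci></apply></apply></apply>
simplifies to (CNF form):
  <false/>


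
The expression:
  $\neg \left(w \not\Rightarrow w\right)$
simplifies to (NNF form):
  $\text{True}$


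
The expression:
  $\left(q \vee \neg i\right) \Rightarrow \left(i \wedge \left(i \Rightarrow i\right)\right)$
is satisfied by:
  {i: True}


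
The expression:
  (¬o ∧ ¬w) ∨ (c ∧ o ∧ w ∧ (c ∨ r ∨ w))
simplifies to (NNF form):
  (c ∨ ¬w) ∧ (o ∨ ¬w) ∧ (w ∨ ¬o)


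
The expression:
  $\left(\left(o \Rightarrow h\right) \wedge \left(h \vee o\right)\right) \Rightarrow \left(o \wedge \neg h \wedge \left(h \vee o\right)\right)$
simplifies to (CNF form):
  $\neg h$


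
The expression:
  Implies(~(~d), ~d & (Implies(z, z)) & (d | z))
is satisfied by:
  {d: False}


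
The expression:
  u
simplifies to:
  u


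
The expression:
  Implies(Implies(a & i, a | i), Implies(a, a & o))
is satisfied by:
  {o: True, a: False}
  {a: False, o: False}
  {a: True, o: True}


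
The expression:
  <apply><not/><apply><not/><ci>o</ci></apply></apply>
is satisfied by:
  {o: True}


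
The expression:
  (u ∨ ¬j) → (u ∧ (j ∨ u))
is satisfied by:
  {u: True, j: True}
  {u: True, j: False}
  {j: True, u: False}


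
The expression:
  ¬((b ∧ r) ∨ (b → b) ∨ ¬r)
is never true.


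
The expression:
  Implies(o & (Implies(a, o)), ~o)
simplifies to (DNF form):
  ~o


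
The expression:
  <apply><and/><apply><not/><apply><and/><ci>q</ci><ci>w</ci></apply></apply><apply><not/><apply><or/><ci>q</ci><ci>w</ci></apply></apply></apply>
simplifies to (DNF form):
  <apply><and/><apply><not/><ci>q</ci></apply><apply><not/><ci>w</ci></apply></apply>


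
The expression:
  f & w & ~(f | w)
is never true.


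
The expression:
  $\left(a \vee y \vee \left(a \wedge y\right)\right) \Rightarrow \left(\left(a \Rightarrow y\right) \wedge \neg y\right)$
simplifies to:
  $\neg a \wedge \neg y$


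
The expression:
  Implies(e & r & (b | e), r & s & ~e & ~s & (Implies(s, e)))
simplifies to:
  ~e | ~r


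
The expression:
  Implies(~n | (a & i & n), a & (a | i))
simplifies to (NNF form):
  a | n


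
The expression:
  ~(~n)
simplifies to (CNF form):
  n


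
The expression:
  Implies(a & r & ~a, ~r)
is always true.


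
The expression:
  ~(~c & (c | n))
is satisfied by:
  {c: True, n: False}
  {n: False, c: False}
  {n: True, c: True}


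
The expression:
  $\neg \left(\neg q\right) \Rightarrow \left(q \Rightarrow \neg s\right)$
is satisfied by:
  {s: False, q: False}
  {q: True, s: False}
  {s: True, q: False}


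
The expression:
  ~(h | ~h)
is never true.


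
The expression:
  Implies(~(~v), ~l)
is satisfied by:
  {l: False, v: False}
  {v: True, l: False}
  {l: True, v: False}


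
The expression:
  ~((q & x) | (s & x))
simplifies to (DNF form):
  ~x | (~q & ~s)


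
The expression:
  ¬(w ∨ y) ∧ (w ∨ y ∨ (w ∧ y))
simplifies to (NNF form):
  False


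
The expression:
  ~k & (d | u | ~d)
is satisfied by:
  {k: False}


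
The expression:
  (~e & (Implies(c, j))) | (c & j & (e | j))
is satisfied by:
  {j: True, e: False, c: False}
  {j: False, e: False, c: False}
  {c: True, j: True, e: False}
  {c: True, e: True, j: True}


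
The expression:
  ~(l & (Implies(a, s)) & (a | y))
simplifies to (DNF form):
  ~l | (a & ~s) | (~a & ~y)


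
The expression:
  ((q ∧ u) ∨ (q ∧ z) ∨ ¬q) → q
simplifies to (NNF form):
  q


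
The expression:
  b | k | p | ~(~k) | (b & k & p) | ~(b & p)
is always true.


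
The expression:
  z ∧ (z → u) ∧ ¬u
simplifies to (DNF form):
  False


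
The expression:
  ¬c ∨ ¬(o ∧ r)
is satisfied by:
  {c: False, o: False, r: False}
  {r: True, c: False, o: False}
  {o: True, c: False, r: False}
  {r: True, o: True, c: False}
  {c: True, r: False, o: False}
  {r: True, c: True, o: False}
  {o: True, c: True, r: False}


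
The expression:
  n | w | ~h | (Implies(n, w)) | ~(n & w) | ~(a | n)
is always true.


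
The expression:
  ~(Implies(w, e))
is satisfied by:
  {w: True, e: False}


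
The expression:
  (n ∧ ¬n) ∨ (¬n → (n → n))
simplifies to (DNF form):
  True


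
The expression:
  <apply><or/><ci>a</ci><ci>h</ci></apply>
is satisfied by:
  {a: True, h: True}
  {a: True, h: False}
  {h: True, a: False}


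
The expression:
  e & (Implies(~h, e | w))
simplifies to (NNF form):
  e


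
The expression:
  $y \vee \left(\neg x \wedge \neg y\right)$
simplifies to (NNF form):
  $y \vee \neg x$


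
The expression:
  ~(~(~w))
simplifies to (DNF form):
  ~w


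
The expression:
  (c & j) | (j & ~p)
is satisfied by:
  {c: True, j: True, p: False}
  {j: True, p: False, c: False}
  {c: True, p: True, j: True}


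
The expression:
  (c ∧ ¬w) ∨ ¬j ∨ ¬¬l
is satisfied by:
  {l: True, c: True, w: False, j: False}
  {l: True, w: False, c: False, j: False}
  {l: True, c: True, w: True, j: False}
  {l: True, w: True, c: False, j: False}
  {c: True, l: False, w: False, j: False}
  {l: False, w: False, c: False, j: False}
  {c: True, w: True, l: False, j: False}
  {w: True, l: False, c: False, j: False}
  {j: True, c: True, l: True, w: False}
  {j: True, l: True, w: False, c: False}
  {j: True, c: True, l: True, w: True}
  {j: True, l: True, w: True, c: False}
  {j: True, c: True, l: False, w: False}


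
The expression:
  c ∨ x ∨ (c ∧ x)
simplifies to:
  c ∨ x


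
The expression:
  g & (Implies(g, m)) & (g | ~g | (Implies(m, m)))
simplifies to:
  g & m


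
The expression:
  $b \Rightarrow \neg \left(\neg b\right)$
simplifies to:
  $\text{True}$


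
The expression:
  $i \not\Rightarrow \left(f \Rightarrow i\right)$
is never true.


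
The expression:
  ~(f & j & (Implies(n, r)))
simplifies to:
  ~f | ~j | (n & ~r)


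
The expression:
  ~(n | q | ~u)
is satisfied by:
  {u: True, n: False, q: False}


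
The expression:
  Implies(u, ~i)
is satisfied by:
  {u: False, i: False}
  {i: True, u: False}
  {u: True, i: False}


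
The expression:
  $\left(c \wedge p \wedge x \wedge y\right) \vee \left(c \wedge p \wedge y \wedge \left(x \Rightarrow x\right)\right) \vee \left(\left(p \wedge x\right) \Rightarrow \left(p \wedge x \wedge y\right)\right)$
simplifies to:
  $y \vee \neg p \vee \neg x$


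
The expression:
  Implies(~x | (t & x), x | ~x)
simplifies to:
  True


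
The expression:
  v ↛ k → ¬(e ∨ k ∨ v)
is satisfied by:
  {k: True, v: False}
  {v: False, k: False}
  {v: True, k: True}


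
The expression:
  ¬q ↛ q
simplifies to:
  True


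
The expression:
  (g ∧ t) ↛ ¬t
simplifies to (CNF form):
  g ∧ t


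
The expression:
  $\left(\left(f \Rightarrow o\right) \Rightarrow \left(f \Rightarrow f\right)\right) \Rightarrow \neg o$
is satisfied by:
  {o: False}


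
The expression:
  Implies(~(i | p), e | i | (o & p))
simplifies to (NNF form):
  e | i | p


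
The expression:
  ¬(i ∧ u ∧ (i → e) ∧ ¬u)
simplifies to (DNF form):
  True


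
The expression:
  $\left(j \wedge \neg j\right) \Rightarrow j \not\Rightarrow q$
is always true.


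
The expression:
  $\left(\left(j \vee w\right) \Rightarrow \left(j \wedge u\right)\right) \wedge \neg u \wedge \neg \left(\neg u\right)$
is never true.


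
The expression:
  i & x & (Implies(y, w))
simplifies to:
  i & x & (w | ~y)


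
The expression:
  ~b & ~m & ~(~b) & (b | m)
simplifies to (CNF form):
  False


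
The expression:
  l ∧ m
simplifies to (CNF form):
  l ∧ m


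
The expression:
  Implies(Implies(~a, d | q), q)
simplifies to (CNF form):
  (q | ~a) & (q | ~d)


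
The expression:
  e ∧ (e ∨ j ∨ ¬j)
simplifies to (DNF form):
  e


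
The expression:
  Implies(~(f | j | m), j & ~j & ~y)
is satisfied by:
  {m: True, f: True, j: True}
  {m: True, f: True, j: False}
  {m: True, j: True, f: False}
  {m: True, j: False, f: False}
  {f: True, j: True, m: False}
  {f: True, j: False, m: False}
  {j: True, f: False, m: False}
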